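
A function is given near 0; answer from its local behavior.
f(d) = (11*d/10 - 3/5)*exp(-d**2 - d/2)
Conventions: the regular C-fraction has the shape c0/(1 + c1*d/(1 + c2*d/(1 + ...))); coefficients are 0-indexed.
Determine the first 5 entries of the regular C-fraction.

The regular C-fraction coefficients are [-3/5, 7/3, -389/168, 8403/21784, -1184071/6537534].

Taylor coefficients (expand at 0): a_0 = -3/5, a_1 = 7/5, a_2 = -1/40, a_3 = -5/4, a_4 = 577/1920.
c0 = a_0 = -3/5. Peel one level at a time: if S = 1 + c*d/S' with S'(0) = 1, then c is the d-coefficient of S and S' = c*d/(S - 1).
S_1 = c0/f = 1 + (7/3)*d + (389/72)*d^2 + ...; c1 = 7/3.
S_2 = c1*d/(S_1 - 1) = 1 + (-389/168)*d + (2801/3136)*d^2 + ...; c2 = -389/168.
S_3 = c2*d/(S_2 - 1) = 1 + (8403/21784)*d + (169153/2421136)*d^2 + ...; c3 = 8403/21784.
S_4 = c3*d/(S_3 - 1) = 1 + (-1184071/6537534)*d + ...; c4 = -1184071/6537534.


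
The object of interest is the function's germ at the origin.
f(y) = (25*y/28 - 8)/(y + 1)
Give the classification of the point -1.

The point is a pole of order 1.

The denominator factor y + 1 vanishes at -1 and appears to the power 1; the numerator there equals -249/28, nonzero, and no other factor vanishes.
Hence a pole whose order is the multiplicity, 1.


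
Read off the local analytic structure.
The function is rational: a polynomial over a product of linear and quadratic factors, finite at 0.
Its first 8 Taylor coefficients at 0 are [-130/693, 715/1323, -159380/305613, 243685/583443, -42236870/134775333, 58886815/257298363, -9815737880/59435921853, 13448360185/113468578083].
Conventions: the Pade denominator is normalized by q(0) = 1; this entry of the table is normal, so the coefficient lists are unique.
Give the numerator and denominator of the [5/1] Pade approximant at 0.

The Pade approximant has numerator coefficients [-130/693, 8392410715/20718193419, -247737100/1883472129, 856682125/20718193419, -22603750/1883472129, 56509375/20718193419]; denominator coefficients [1, 151011352/209274681].

Taylor coefficients needed (read off): a_0 = -130/693, a_1 = 715/1323, a_2 = -159380/305613, a_3 = 243685/583443, a_4 = -42236870/134775333, a_5 = 58886815/257298363, a_6 = -9815737880/59435921853.
Write the denominator as Q(α) = 1 + q1*α. Requiring Q*f - P = O(α^7) with deg P <= 5 kills the coefficients of α^6..α^6 in Q*f:
  α^6: a_6 + q1*a_5 = 0, i.e. -9815737880/59435921853 + (58886815/257298363)*q1 = 0.
Solving this linear system: q1 = 151011352/209274681.
The numerator is Q*f truncated at degree 5: P0 = a_0 = -130/693; P1 = a_1 + q1*a_0 = 8392410715/20718193419; P2 = a_2 + q1*a_1 = -247737100/1883472129; P3 = a_3 + q1*a_2 = 856682125/20718193419; P4 = a_4 + q1*a_3 = -22603750/1883472129; P5 = a_5 + q1*a_4 = 56509375/20718193419.


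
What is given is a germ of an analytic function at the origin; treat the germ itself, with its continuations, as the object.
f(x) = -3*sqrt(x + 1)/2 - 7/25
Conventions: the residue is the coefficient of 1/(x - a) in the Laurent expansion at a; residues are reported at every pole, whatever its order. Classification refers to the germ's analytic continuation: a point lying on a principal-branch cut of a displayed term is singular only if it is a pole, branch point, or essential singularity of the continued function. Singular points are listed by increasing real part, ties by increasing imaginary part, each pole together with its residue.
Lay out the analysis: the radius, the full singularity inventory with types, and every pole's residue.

Radius of convergence at 0: 1.
At -1: an algebraic (square-root) branch point.

Branch term (-3/2)*sqrt(1 - x/(-1)): its argument vanishes at x = -1, a square-root branch point, modulus 1.
The radius of convergence is the smallest modulus among the singular points: 1.


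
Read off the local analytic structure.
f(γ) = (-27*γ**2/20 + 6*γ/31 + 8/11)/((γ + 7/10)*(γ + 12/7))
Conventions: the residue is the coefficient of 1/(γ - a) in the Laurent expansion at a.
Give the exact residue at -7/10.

The residue is -332801/4842200.

At the order-1 pole -7/10 set g(γ) = (γ - (-7/10))*f(γ) = (-27*γ**2/20 + 6*γ/31 + 8/11)/(γ + 12/7).
Simple pole: residue = g(a) at a = -7/10, which is -332801/4842200.


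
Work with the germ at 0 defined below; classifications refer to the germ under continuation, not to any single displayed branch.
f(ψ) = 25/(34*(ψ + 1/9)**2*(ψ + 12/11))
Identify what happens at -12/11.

The denominator factor ψ + 12/11 vanishes at -12/11 and appears to the power 1; the numerator there equals 25/34, nonzero, and no other factor vanishes.
Hence a pole whose order is the multiplicity, 1.

The point is a pole of order 1.


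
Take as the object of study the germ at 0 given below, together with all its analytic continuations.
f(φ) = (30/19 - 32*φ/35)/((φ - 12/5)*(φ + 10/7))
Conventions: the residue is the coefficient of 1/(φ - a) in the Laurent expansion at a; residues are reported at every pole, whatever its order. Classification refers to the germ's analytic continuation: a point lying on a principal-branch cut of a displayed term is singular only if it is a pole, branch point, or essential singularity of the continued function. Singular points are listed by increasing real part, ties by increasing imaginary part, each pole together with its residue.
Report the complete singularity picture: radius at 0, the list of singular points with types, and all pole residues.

Denominator factor (φ - 12/5): pole of order 1 at 12/5, modulus 12/5.
Denominator factor (φ + 10/7): pole of order 1 at -10/7, modulus 10/7.
The radius of convergence is the smallest modulus among the singular points: 10/7.
At the order-1 pole -10/7 set g(φ) = (φ - (-10/7))*f(φ) = (30/19 - 32*φ/35)/(φ - 12/5).
Simple pole: residue = g(a) at a = -10/7, which is -6715/8911.
At the order-1 pole 12/5 set g(φ) = (φ - (12/5))*f(φ) = (30/19 - 32*φ/35)/(φ + 10/7).
Simple pole: residue = g(a) at a = 12/5, which is -1023/6365.
List the singular points by increasing real part (a conjugate pair: the negative imaginary part first).

Radius of convergence at 0: 10/7.
At -10/7: a pole of order 1; residue -6715/8911.
At 12/5: a pole of order 1; residue -1023/6365.


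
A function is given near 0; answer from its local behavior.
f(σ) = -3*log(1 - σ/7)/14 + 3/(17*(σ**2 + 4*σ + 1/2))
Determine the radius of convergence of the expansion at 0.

Denominator factor (σ**2 + 4*σ + 1/2): discriminant 14, real irrational roots -2 + (1/2)*sqrt(14) and -2 - (1/2)*sqrt(14); poles of order 1, moduli 2 - (1/2)*sqrt(14) and 2 + (1/2)*sqrt(14).
Branch term (-3/14)*log(1 - σ/(7)): its argument vanishes at σ = 7, a logarithmic branch point, modulus 7.
The radius of convergence is the smallest modulus among the singular points: 2 - (1/2)*sqrt(14).

The radius of convergence is 2 - (1/2)*sqrt(14).


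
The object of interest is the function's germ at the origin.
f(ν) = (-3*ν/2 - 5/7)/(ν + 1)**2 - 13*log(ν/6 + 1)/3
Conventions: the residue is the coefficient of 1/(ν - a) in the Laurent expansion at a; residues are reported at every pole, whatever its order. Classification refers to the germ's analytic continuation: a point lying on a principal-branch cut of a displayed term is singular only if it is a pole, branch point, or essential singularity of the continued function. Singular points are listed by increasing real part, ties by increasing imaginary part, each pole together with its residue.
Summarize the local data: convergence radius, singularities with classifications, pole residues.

Radius of convergence at 0: 1.
At -6: a logarithmic branch point.
At -1: a pole of order 2; residue -3/2.

Denominator factor (ν + 1)^2: pole of order 2 at -1, modulus 1.
Branch term (-13/3)*log(1 - ν/(-6)): its argument vanishes at ν = -6, a logarithmic branch point, modulus 6.
The radius of convergence is the smallest modulus among the singular points: 1.
The branch term is analytic at -1 and contributes nothing to the residue; only the rational part matters.
At the order-2 pole -1 set g(ν) = (ν - (-1))^2*(rational part) = -3*ν/2 - 5/7.
Order-2 pole: residue = g'(a); g'(-1) = -3/2, so the residue is -3/2.
List the singular points by increasing real part (a conjugate pair: the negative imaginary part first).


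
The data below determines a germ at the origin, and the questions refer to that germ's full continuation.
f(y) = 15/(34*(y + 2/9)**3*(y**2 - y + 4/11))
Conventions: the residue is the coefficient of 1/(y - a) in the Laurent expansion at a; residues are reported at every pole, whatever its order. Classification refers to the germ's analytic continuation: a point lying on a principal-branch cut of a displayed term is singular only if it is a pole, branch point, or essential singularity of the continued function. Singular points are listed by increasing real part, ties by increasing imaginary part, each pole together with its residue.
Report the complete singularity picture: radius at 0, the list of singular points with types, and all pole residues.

Radius of convergence at 0: 2/9.
At -2/9: a pole of order 3; residue 15397321995/6164930864.
At (1/2) - ((1/22)*sqrt(55))*i: a pole of order 1; residue (-15397321995/12329861728) + ((553864311/12329861728)*sqrt(55))*i.
At (1/2) + ((1/22)*sqrt(55))*i: a pole of order 1; residue (-15397321995/12329861728) - ((553864311/12329861728)*sqrt(55))*i.


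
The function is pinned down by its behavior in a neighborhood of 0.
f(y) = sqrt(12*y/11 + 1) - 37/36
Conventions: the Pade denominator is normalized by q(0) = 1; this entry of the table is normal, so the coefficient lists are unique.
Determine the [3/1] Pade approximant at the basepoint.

Taylor coefficients needed (expand at 0): a_0 = -1/36, a_1 = 6/11, a_2 = -18/121, a_3 = 108/1331, a_4 = -810/14641.
Write the denominator as Q(y) = 1 + q1*y. Requiring Q*f - P = O(y^5) with deg P <= 3 kills the coefficients of y^4..y^4 in Q*f:
  y^4: a_4 + q1*a_3 = 0, i.e. -810/14641 + (108/1331)*q1 = 0.
Solving this linear system: q1 = 15/22.
The numerator is Q*f truncated at degree 3: P0 = a_0 = -1/36; P1 = a_1 + q1*a_0 = 139/264; P2 = a_2 + q1*a_1 = 27/121; P3 = a_3 + q1*a_2 = -27/1331.

The Pade approximant has numerator coefficients [-1/36, 139/264, 27/121, -27/1331]; denominator coefficients [1, 15/22].


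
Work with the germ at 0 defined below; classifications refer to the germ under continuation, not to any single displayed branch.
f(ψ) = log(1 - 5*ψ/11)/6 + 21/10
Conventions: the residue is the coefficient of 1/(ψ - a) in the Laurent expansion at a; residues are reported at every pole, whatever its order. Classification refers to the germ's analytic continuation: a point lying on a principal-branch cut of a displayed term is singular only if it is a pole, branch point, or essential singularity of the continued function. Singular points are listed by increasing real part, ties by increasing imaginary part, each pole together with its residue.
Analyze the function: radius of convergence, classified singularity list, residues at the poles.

Radius of convergence at 0: 11/5.
At 11/5: a logarithmic branch point.

Branch term (1/6)*log(1 - ψ/(11/5)): its argument vanishes at ψ = 11/5, a logarithmic branch point, modulus 11/5.
The radius of convergence is the smallest modulus among the singular points: 11/5.


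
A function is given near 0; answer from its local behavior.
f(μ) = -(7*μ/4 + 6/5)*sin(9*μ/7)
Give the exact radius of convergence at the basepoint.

The radius of convergence is infinite.

The factor -sin(9*μ/7) is entire and contributes no finite singular point.
The polynomial part has no poles.
No finite singular points: the Taylor series at 0 converges everywhere.


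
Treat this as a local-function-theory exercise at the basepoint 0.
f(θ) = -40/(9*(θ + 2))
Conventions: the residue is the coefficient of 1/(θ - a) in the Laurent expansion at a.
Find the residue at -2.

At the order-1 pole -2 set g(θ) = (θ - (-2))*f(θ) = -40/9.
Simple pole: residue = g(a) at a = -2, which is -40/9.

The residue is -40/9.


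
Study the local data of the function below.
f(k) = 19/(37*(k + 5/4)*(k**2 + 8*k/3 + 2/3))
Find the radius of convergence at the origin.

Denominator factor (k + 5/4): pole of order 1 at -5/4, modulus 5/4.
Denominator factor (k**2 + 8*k/3 + 2/3): discriminant 40/9, real irrational roots -4/3 + (1/3)*sqrt(10) and -4/3 - (1/3)*sqrt(10); poles of order 1, moduli 4/3 - (1/3)*sqrt(10) and 4/3 + (1/3)*sqrt(10).
The radius of convergence is the smallest modulus among the singular points: 4/3 - (1/3)*sqrt(10).

The radius of convergence is 4/3 - (1/3)*sqrt(10).


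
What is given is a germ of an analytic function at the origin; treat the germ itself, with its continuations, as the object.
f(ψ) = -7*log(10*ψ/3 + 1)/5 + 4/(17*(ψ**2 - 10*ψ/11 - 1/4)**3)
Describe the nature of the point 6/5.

Denominator factors: ψ**2 - 10*ψ/11 - 1/4 = 109/1100 at ψ = 6/5 — none vanishes.
Branch term log(1 - ψ/(-3/10)): argument at 6/5 is 5, nonzero, so 6/5 is not its branch point (a point on a principal cut is still regular for the continued germ).
So the germ continues analytically to 6/5.

The point is a regular point.


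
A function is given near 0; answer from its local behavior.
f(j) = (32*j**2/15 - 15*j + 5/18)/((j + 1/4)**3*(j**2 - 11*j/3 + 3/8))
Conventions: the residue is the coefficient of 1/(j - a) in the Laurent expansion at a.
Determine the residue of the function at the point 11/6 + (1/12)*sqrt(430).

The residue is 3340192/823875 - (7159264/35426625)*sqrt(430).

The factor j**2 - 11*j/3 + 3/8 splits as (j - a)(j - a') with a = 11/6 + (1/12)*sqrt(430), a' = 11/6 - (1/12)*sqrt(430). At the order-1 pole a set g(j) = (j - a)*f(j) = [(32*j**2/15 - 15*j + 5/18)/(j + 1/4)**3] / (j - a').
Simple pole: residue = g(a) at a = 11/6 + (1/12)*sqrt(430), which is 3340192/823875 - (7159264/35426625)*sqrt(430).


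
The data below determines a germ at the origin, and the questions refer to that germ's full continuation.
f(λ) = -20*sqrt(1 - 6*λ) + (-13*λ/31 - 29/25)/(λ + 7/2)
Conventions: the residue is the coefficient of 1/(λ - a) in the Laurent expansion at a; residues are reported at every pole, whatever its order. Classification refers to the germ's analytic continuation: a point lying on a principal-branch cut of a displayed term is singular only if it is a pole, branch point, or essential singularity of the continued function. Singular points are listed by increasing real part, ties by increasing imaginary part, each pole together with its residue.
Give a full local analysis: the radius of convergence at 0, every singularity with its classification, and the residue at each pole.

Denominator factor (λ + 7/2): pole of order 1 at -7/2, modulus 7/2.
Branch term (-20)*sqrt(1 - λ/(1/6)): its argument vanishes at λ = 1/6, a square-root branch point, modulus 1/6.
The radius of convergence is the smallest modulus among the singular points: 1/6.
The branch term is analytic at -7/2 and contributes nothing to the residue; only the rational part matters.
At the order-1 pole -7/2 set g(λ) = (λ - (-7/2))*(rational part) = -13*λ/31 - 29/25.
Simple pole: residue = g(a) at a = -7/2, which is 477/1550.
List the singular points by increasing real part (a conjugate pair: the negative imaginary part first).

Radius of convergence at 0: 1/6.
At -7/2: a pole of order 1; residue 477/1550.
At 1/6: an algebraic (square-root) branch point.


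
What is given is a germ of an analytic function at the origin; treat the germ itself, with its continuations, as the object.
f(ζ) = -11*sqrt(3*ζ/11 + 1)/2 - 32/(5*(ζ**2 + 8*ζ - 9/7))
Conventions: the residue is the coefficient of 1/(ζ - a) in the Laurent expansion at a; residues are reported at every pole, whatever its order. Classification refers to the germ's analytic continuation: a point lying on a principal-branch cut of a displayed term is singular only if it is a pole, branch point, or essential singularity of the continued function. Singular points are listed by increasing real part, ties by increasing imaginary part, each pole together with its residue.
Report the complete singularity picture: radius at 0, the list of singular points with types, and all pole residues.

Radius of convergence at 0: -4 + (11/7)*sqrt(7).
At -4 - (11/7)*sqrt(7): a pole of order 1; residue (16/55)*sqrt(7).
At -11/3: an algebraic (square-root) branch point.
At -4 + (11/7)*sqrt(7): a pole of order 1; residue -(16/55)*sqrt(7).

Denominator factor (ζ**2 + 8*ζ - 9/7): discriminant 484/7, real irrational roots -4 + (11/7)*sqrt(7) and -4 - (11/7)*sqrt(7); poles of order 1, moduli -4 + (11/7)*sqrt(7) and 4 + (11/7)*sqrt(7).
Branch term (-11/2)*sqrt(1 - ζ/(-11/3)): its argument vanishes at ζ = -11/3, a square-root branch point, modulus 11/3.
The radius of convergence is the smallest modulus among the singular points: -4 + (11/7)*sqrt(7).
The branch term is analytic at -4 - (11/7)*sqrt(7) and contributes nothing to the residue; only the rational part matters.
The factor ζ**2 + 8*ζ - 9/7 splits as (ζ - a)(ζ - a') with a = -4 - (11/7)*sqrt(7), a' = -4 + (11/7)*sqrt(7). At the order-1 pole a set g(ζ) = (ζ - a)*(rational part) = [-32/5] / (ζ - a').
Simple pole: residue = g(a) at a = -4 - (11/7)*sqrt(7), which is (16/55)*sqrt(7).
The branch term is analytic at -4 + (11/7)*sqrt(7) and contributes nothing to the residue; only the rational part matters.
The factor ζ**2 + 8*ζ - 9/7 splits as (ζ - a)(ζ - a') with a = -4 + (11/7)*sqrt(7), a' = -4 - (11/7)*sqrt(7). At the order-1 pole a set g(ζ) = (ζ - a)*(rational part) = [-32/5] / (ζ - a').
Simple pole: residue = g(a) at a = -4 + (11/7)*sqrt(7), which is -(16/55)*sqrt(7).
List the singular points by increasing real part (a conjugate pair: the negative imaginary part first).


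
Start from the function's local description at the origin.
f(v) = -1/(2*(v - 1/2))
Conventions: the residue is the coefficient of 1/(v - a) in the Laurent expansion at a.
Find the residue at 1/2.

The residue is -1/2.

At the order-1 pole 1/2 set g(v) = (v - (1/2))*f(v) = -1/2.
Simple pole: residue = g(a) at a = 1/2, which is -1/2.


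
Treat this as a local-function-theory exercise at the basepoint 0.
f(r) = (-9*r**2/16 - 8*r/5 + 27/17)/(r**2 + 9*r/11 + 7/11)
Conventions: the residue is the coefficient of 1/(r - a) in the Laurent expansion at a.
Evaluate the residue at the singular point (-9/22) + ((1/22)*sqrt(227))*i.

The factor r**2 + 9*r/11 + 7/11 splits as (r - a)(r - a') with a = (-9/22) + ((1/22)*sqrt(227))*i, a' = (-9/22) - ((1/22)*sqrt(227))*i. At the order-1 pole a set g(r) = (r - a)*f(r) = [-9*r**2/16 - 8*r/5 + 27/17] / (r - a').
Simple pole: residue = g(a) at a = (-9/22) + ((1/22)*sqrt(227))*i, which is (-1003/1760) - ((793989/6791840)*sqrt(227))*i.

The residue is (-1003/1760) - ((793989/6791840)*sqrt(227))*i.


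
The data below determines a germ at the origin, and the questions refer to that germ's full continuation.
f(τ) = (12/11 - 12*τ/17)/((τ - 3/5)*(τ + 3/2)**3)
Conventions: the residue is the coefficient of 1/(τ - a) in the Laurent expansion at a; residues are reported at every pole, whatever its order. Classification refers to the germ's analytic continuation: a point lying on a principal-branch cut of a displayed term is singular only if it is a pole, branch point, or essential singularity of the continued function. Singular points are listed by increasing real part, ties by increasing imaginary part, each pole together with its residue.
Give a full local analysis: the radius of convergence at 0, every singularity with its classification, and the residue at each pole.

Radius of convergence at 0: 3/5.
At -3/2: a pole of order 3; residue -41600/577269.
At 3/5: a pole of order 1; residue 41600/577269.

Denominator factor (τ - 3/5): pole of order 1 at 3/5, modulus 3/5.
Denominator factor (τ + 3/2)^3: pole of order 3 at -3/2, modulus 3/2.
The radius of convergence is the smallest modulus among the singular points: 3/5.
At the order-3 pole -3/2 set g(τ) = (τ - (-3/2))^3*f(τ) = (12/11 - 12*τ/17)/(τ - 3/5).
Order-3 pole: residue = g''(a)/2; g''(-3/2) = -83200/577269, so the residue is -41600/577269.
At the order-1 pole 3/5 set g(τ) = (τ - (3/5))*f(τ) = (12/11 - 12*τ/17)/(τ + 3/2)**3.
Simple pole: residue = g(a) at a = 3/5, which is 41600/577269.
List the singular points by increasing real part (a conjugate pair: the negative imaginary part first).


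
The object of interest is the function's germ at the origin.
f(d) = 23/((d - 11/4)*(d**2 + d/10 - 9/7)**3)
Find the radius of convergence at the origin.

The radius of convergence is -1/20 + (1/140)*sqrt(25249).

Denominator factor (d**2 + d/10 - 9/7)^3: discriminant 3607/700, real irrational roots -1/20 + (1/140)*sqrt(25249) and -1/20 - (1/140)*sqrt(25249); poles of order 3, moduli -1/20 + (1/140)*sqrt(25249) and 1/20 + (1/140)*sqrt(25249).
Denominator factor (d - 11/4): pole of order 1 at 11/4, modulus 11/4.
The radius of convergence is the smallest modulus among the singular points: -1/20 + (1/140)*sqrt(25249).


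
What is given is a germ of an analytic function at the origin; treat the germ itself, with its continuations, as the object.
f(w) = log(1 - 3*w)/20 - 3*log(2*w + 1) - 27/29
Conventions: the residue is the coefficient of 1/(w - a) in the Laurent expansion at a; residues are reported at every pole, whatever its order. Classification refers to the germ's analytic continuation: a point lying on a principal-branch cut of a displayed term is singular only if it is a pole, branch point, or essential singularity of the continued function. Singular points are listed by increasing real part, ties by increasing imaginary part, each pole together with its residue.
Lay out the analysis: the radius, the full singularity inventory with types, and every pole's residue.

Branch term (-3)*log(1 - w/(-1/2)): its argument vanishes at w = -1/2, a logarithmic branch point, modulus 1/2.
Branch term (1/20)*log(1 - w/(1/3)): its argument vanishes at w = 1/3, a logarithmic branch point, modulus 1/3.
The radius of convergence is the smallest modulus among the singular points: 1/3.
List the singular points by increasing real part (a conjugate pair: the negative imaginary part first).

Radius of convergence at 0: 1/3.
At -1/2: a logarithmic branch point.
At 1/3: a logarithmic branch point.


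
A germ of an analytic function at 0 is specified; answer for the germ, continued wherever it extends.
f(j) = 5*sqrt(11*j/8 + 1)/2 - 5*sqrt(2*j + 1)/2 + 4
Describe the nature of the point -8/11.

The point is an algebraic (square-root) branch point.

The term (5/2)*sqrt(1 - j/(-8/11)) has argument 1 - -8/11/(-8/11) = 0 at -8/11: a square-root (algebraic, two-sheeted) branch point; the remaining terms are analytic or single-valued there.


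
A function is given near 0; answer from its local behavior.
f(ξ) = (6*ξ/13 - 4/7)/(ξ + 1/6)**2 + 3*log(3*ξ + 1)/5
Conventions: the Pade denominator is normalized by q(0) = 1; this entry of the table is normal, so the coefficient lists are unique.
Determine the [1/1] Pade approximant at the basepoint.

Taylor coefficients needed (expand at 0): a_0 = -144/7, a_1 = 120699/455, a_2 = -2205657/910.
Write the denominator as Q(ξ) = 1 + q1*ξ. Requiring Q*f - P = O(ξ^3) with deg P <= 1 kills the coefficients of ξ^2..ξ^2 in Q*f:
  ξ^2: a_2 + q1*a_1 = 0, i.e. -2205657/910 + (120699/455)*q1 = 0.
Solving this linear system: q1 = 245073/26822.
The numerator is Q*f truncated at degree 1: P0 = a_0 = -144/7; P1 = a_1 + q1*a_0 = 471752649/6102005.

The Pade approximant has numerator coefficients [-144/7, 471752649/6102005]; denominator coefficients [1, 245073/26822].


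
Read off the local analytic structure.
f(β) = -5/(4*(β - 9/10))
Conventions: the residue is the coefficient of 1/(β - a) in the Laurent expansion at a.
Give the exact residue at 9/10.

At the order-1 pole 9/10 set g(β) = (β - (9/10))*f(β) = -5/4.
Simple pole: residue = g(a) at a = 9/10, which is -5/4.

The residue is -5/4.


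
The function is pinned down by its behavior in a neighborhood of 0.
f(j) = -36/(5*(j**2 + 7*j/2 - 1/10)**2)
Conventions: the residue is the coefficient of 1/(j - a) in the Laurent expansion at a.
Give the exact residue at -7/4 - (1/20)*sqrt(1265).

The factor j**2 + 7*j/2 - 1/10 splits as (j - a)(j - a') with a = -7/4 - (1/20)*sqrt(1265), a' = -7/4 + (1/20)*sqrt(1265). At the order-2 pole a set g(j) = (j - a)^2*f(j) = [-36/5] / (j - a')^2.
Order-2 pole: residue = g'(a); g'(-7/4 - (1/20)*sqrt(1265)) = -(576/64009)*sqrt(1265), so the residue is -(576/64009)*sqrt(1265).

The residue is -(576/64009)*sqrt(1265).


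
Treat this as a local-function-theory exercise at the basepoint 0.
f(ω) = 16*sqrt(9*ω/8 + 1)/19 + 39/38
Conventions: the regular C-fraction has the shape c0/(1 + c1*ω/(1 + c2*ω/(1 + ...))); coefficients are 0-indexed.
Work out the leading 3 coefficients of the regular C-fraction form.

The regular C-fraction coefficients are [71/38, -18/71, 1215/2272].

Taylor coefficients (expand at 0): a_0 = 71/38, a_1 = 9/19, a_2 = -81/608.
c0 = a_0 = 71/38. Peel one level at a time: if S = 1 + c*ω/S' with S'(0) = 1, then c is the ω-coefficient of S and S' = c*ω/(S - 1).
S_1 = c0/f = 1 + (-18/71)*ω + (10935/80656)*ω^2 + ...; c1 = -18/71.
S_2 = c1*ω/(S_1 - 1) = 1 + (1215/2272)*ω + ...; c2 = 1215/2272.


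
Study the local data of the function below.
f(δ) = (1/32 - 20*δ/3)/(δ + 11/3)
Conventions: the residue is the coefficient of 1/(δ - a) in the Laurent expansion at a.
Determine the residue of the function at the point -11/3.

At the order-1 pole -11/3 set g(δ) = (δ - (-11/3))*f(δ) = 1/32 - 20*δ/3.
Simple pole: residue = g(a) at a = -11/3, which is 7049/288.

The residue is 7049/288.


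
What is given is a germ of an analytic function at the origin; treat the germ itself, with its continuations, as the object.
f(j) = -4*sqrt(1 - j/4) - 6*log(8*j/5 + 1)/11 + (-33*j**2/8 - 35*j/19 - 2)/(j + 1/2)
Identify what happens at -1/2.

The denominator factor j + 1/2 vanishes at -1/2 and appears to the power 1; the numerator there equals -1283/608, nonzero, and no other factor vanishes.
The branch terms are analytic at this point.
Hence a pole whose order is the multiplicity, 1.

The point is a pole of order 1.


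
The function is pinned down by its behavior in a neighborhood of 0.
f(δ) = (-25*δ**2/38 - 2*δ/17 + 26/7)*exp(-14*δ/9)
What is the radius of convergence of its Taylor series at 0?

The factor exp(-14*δ/9) is entire and contributes no finite singular point.
The polynomial part has no poles.
No finite singular points: the Taylor series at 0 converges everywhere.

The radius of convergence is infinite.


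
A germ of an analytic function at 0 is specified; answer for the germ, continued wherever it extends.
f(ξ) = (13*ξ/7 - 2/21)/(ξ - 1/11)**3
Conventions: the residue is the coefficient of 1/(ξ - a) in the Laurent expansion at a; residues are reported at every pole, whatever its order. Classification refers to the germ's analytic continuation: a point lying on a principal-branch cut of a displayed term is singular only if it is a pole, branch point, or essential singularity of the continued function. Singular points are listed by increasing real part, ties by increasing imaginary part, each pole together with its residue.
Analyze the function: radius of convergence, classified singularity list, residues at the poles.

Denominator factor (ξ - 1/11)^3: pole of order 3 at 1/11, modulus 1/11.
The radius of convergence is the smallest modulus among the singular points: 1/11.
At the order-3 pole 1/11 set g(ξ) = (ξ - (1/11))^3*f(ξ) = 13*ξ/7 - 2/21.
Order-3 pole: residue = g''(a)/2; g''(1/11) = 0, so the residue is 0.

Radius of convergence at 0: 1/11.
At 1/11: a pole of order 3; residue 0.


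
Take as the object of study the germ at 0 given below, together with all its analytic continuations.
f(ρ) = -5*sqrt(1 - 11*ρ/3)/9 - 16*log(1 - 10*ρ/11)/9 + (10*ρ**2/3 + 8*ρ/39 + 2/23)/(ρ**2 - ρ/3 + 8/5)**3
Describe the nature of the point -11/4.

Denominator factors: ρ**2 - ρ/3 + 8/5 = 2419/240 at ρ = -11/4 — none vanishes.
Branch term sqrt(1 - ρ/(3/11)): argument at -11/4 is 133/12, nonzero, so -11/4 is not its branch point (a point on a principal cut is still regular for the continued germ).
Branch term log(1 - ρ/(11/10)): argument at -11/4 is 7/2, nonzero, so -11/4 is not its branch point (a point on a principal cut is still regular for the continued germ).
So the germ continues analytically to -11/4.

The point is a regular point.


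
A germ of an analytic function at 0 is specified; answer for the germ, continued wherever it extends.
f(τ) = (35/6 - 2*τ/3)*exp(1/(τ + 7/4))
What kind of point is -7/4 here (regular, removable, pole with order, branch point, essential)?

The point is an essential singularity.

The exponent 1/(τ - (-7/4)) has a pole at -7/4, so exp(1/(τ - (-7/4))) takes every nonzero value near it: an essential singularity (not a pole of any order).


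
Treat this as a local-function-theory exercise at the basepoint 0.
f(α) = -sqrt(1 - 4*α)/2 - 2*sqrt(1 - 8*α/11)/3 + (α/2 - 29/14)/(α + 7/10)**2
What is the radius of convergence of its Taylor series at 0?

The radius of convergence is 1/4.

Denominator factor (α + 7/10)^2: pole of order 2 at -7/10, modulus 7/10.
Branch term (-1/2)*sqrt(1 - α/(1/4)): its argument vanishes at α = 1/4, a square-root branch point, modulus 1/4.
Branch term (-2/3)*sqrt(1 - α/(11/8)): its argument vanishes at α = 11/8, a square-root branch point, modulus 11/8.
The radius of convergence is the smallest modulus among the singular points: 1/4.


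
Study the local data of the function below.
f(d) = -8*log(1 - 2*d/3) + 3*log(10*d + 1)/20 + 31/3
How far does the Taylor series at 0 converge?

Branch term (-8)*log(1 - d/(3/2)): its argument vanishes at d = 3/2, a logarithmic branch point, modulus 3/2.
Branch term (3/20)*log(1 - d/(-1/10)): its argument vanishes at d = -1/10, a logarithmic branch point, modulus 1/10.
The radius of convergence is the smallest modulus among the singular points: 1/10.

The radius of convergence is 1/10.


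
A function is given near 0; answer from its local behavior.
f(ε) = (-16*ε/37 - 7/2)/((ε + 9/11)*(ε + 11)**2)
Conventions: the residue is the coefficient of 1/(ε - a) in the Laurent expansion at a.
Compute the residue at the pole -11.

The residue is 28171/928256.

At the order-2 pole -11 set g(ε) = (ε - (-11))^2*f(ε) = (-16*ε/37 - 7/2)/(ε + 9/11).
Order-2 pole: residue = g'(a); g'(-11) = 28171/928256, so the residue is 28171/928256.


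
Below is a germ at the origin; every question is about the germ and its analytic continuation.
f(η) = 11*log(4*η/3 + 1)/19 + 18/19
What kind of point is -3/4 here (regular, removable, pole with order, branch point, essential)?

The term (11/19)*log(1 - η/(-3/4)) has argument 1 - -3/4/(-3/4) = 0 at -3/4: a logarithmic (infinitely-sheeted) branch point; the remaining terms are analytic or single-valued there.

The point is a logarithmic branch point.


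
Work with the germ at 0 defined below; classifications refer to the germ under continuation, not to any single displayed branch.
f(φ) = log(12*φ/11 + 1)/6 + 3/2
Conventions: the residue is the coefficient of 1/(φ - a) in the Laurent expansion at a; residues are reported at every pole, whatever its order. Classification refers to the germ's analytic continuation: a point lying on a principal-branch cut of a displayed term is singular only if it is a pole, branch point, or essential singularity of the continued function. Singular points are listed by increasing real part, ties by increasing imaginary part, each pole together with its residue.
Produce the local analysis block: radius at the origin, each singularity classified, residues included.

Radius of convergence at 0: 11/12.
At -11/12: a logarithmic branch point.

Branch term (1/6)*log(1 - φ/(-11/12)): its argument vanishes at φ = -11/12, a logarithmic branch point, modulus 11/12.
The radius of convergence is the smallest modulus among the singular points: 11/12.


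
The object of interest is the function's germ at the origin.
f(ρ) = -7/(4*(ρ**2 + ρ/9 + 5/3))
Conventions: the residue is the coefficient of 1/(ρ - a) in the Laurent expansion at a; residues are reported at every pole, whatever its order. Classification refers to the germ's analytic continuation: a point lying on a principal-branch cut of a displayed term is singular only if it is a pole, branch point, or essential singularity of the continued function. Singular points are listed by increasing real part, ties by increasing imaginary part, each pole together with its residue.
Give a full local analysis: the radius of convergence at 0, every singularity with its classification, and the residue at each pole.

Denominator factor (ρ**2 + ρ/9 + 5/3): discriminant -539/81, complex-conjugate roots (-1/18) + ((7/18)*sqrt(11))*i and (-1/18) - ((7/18)*sqrt(11))*i; poles of order 1, moduli (1/3)*sqrt(15) and (1/3)*sqrt(15).
The radius of convergence is the smallest modulus among the singular points: (1/3)*sqrt(15).
The factor ρ**2 + ρ/9 + 5/3 splits as (ρ - a)(ρ - a') with a = (-1/18) - ((7/18)*sqrt(11))*i, a' = (-1/18) + ((7/18)*sqrt(11))*i. At the order-1 pole a set g(ρ) = (ρ - a)*f(ρ) = [-7/4] / (ρ - a').
Simple pole: residue = g(a) at a = (-1/18) - ((7/18)*sqrt(11))*i, which is -((9/44)*sqrt(11))*i.
The factor ρ**2 + ρ/9 + 5/3 splits as (ρ - a)(ρ - a') with a = (-1/18) + ((7/18)*sqrt(11))*i, a' = (-1/18) - ((7/18)*sqrt(11))*i. At the order-1 pole a set g(ρ) = (ρ - a)*f(ρ) = [-7/4] / (ρ - a').
Simple pole: residue = g(a) at a = (-1/18) + ((7/18)*sqrt(11))*i, which is ((9/44)*sqrt(11))*i.
List the singular points by increasing real part (a conjugate pair: the negative imaginary part first).

Radius of convergence at 0: (1/3)*sqrt(15).
At (-1/18) - ((7/18)*sqrt(11))*i: a pole of order 1; residue -((9/44)*sqrt(11))*i.
At (-1/18) + ((7/18)*sqrt(11))*i: a pole of order 1; residue ((9/44)*sqrt(11))*i.


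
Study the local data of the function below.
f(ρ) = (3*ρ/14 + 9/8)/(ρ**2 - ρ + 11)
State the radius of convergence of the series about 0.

The radius of convergence is sqrt(11).

Denominator factor (ρ**2 - ρ + 11): discriminant -43, complex-conjugate roots (1/2) + ((1/2)*sqrt(43))*i and (1/2) - ((1/2)*sqrt(43))*i; poles of order 1, moduli sqrt(11) and sqrt(11).
The radius of convergence is the smallest modulus among the singular points: sqrt(11).


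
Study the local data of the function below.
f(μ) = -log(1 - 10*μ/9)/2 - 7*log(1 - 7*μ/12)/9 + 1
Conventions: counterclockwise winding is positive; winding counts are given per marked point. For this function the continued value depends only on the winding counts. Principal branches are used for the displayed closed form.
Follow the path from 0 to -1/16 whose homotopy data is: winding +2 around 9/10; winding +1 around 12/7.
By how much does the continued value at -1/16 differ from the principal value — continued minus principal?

Continued minus principal equals -(32/9)*pi*i.

The rational part is single-valued and drops out of the difference; each branch term changes only by its own monodromy.
(-1/2)*log(1 - μ/(9/10)): each positive loop around 9/10 adds 2*pi*i to the log, so winding +2 contributes (-1/2)*(2)*2*pi*i = -(2)*pi*i.
(-7/9)*log(1 - μ/(12/7)): each positive loop around 12/7 adds 2*pi*i to the log, so winding +1 contributes (-7/9)*(1)*2*pi*i = -(14/9)*pi*i.
Summing the contributions at μ = -1/16 gives -(32/9)*pi*i.


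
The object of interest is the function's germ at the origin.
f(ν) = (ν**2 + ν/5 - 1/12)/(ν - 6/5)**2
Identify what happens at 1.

The point is a regular point.

Denominator factors: ν - 6/5 = -1/5 at ν = 1 — none vanishes.
So the germ continues analytically to 1.


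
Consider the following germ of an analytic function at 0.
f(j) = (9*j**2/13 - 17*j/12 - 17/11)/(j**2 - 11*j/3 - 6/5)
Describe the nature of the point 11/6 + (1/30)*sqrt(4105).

The denominator factor j**2 - 11*j/3 - 6/5 vanishes at 11/6 + (1/30)*sqrt(4105) and appears to the power 1; the numerator there equals 69083/51480 + (35/936)*sqrt(4105), nonzero, and no other factor vanishes.
Hence a pole whose order is the multiplicity, 1.

The point is a pole of order 1.


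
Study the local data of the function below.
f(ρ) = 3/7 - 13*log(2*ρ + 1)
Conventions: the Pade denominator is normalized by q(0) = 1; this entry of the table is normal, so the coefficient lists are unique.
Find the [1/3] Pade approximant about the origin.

Taylor coefficients needed (expand at 0): a_0 = 3/7, a_1 = -26, a_2 = 26, a_3 = -104/3, a_4 = 52.
Write the denominator as Q(ρ) = 1 + q1*ρ + q2*ρ^2 + q3*ρ^3. Requiring Q*f - P = O(ρ^5) with deg P <= 1 kills the coefficients of ρ^2..ρ^4 in Q*f:
  ρ^2: a_2 + q1*a_1 + q2*a_0 = 0, i.e. 26 + (-26)*q1 + (3/7)*q2 = 0.
  ρ^3: a_3 + q1*a_2 + q2*a_1 + q3*a_0 = 0, i.e. -104/3 + (26)*q1 + (-26)*q2 + (3/7)*q3 = 0.
  ρ^4: a_4 + q1*a_3 + q2*a_2 + q3*a_1 = 0, i.e. 52 + (-104/3)*q1 + (26)*q2 + (-26)*q3 = 0.
Solving this linear system: q1 = 7967/8011, q2 = -8008/24033, q3 = 2730/8011.
The numerator is Q*f truncated at degree 1: P0 = a_0 = 3/7; P1 = a_1 + q1*a_0 = -1434101/56077.

The Pade approximant has numerator coefficients [3/7, -1434101/56077]; denominator coefficients [1, 7967/8011, -8008/24033, 2730/8011].


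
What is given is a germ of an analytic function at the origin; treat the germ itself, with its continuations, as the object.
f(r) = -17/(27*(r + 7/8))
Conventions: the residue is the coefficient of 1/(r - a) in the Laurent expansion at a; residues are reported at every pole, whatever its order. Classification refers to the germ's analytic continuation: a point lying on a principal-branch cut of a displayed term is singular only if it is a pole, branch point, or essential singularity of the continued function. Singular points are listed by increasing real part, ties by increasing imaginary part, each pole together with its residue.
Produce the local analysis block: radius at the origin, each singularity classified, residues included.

Denominator factor (r + 7/8): pole of order 1 at -7/8, modulus 7/8.
The radius of convergence is the smallest modulus among the singular points: 7/8.
At the order-1 pole -7/8 set g(r) = (r - (-7/8))*f(r) = -17/27.
Simple pole: residue = g(a) at a = -7/8, which is -17/27.

Radius of convergence at 0: 7/8.
At -7/8: a pole of order 1; residue -17/27.


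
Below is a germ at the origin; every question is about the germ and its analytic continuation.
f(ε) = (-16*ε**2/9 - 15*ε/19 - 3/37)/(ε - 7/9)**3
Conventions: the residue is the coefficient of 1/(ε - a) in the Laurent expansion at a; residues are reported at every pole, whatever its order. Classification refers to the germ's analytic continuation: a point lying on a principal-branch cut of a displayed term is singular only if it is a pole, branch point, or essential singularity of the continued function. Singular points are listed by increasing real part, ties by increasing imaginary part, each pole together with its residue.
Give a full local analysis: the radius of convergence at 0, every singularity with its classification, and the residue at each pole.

Denominator factor (ε - 7/9)^3: pole of order 3 at 7/9, modulus 7/9.
The radius of convergence is the smallest modulus among the singular points: 7/9.
At the order-3 pole 7/9 set g(ε) = (ε - (7/9))^3*f(ε) = -16*ε**2/9 - 15*ε/19 - 3/37.
Order-3 pole: residue = g''(a)/2; g''(7/9) = -32/9, so the residue is -16/9.

Radius of convergence at 0: 7/9.
At 7/9: a pole of order 3; residue -16/9.


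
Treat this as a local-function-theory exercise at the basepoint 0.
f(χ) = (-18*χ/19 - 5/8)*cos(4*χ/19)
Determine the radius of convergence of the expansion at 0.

The factor cos(4*χ/19) is entire and contributes no finite singular point.
The polynomial part has no poles.
No finite singular points: the Taylor series at 0 converges everywhere.

The radius of convergence is infinite.


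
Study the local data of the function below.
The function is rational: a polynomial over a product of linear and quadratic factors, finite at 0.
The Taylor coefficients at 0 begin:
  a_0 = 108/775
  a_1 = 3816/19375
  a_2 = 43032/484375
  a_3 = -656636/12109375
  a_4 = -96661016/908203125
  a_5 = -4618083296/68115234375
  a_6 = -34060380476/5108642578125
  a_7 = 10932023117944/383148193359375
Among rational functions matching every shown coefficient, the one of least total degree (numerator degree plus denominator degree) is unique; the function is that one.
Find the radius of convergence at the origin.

No rational of total degree below 4 reproduces all 8 coefficients; solving the [0/4] Pade equations on them gives f(τ) = 18/(31*(τ**2 - 9*τ/5 + 5/3)*(τ**2 - 5*τ/6 + 5/2)), whose expansion matches every shown term.
Denominator factor (τ**2 - 9*τ/5 + 5/3): discriminant -257/75, complex-conjugate roots (9/10) + ((1/30)*sqrt(771))*i and (9/10) - ((1/30)*sqrt(771))*i; poles of order 1, moduli (1/3)*sqrt(15) and (1/3)*sqrt(15).
Denominator factor (τ**2 - 5*τ/6 + 5/2): discriminant -335/36, complex-conjugate roots (5/12) + ((1/12)*sqrt(335))*i and (5/12) - ((1/12)*sqrt(335))*i; poles of order 1, moduli (1/2)*sqrt(10) and (1/2)*sqrt(10).
The radius of convergence is the smallest modulus among the singular points: (1/3)*sqrt(15).

The radius of convergence is (1/3)*sqrt(15).
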